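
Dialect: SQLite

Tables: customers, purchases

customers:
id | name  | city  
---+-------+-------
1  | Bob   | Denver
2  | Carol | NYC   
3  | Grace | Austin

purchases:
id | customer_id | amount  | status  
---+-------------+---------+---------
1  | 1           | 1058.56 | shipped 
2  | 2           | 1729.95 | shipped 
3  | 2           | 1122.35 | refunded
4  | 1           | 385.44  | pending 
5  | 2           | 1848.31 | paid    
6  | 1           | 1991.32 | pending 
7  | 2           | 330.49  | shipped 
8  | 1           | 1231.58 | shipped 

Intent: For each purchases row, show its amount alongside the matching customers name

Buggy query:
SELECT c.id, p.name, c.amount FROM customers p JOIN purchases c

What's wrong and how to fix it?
Bug: Missing join condition: each purchases row is matched to all customers rows instead of just its own

Fix: Specify the join condition linking the foreign key to the parent id

Corrected query:
SELECT c.id, p.name, c.amount FROM customers p JOIN purchases c ON c.customer_id = p.id

Result:
id | name  | amount 
---+-------+--------
1  | Bob   | 1058.56
2  | Carol | 1729.95
3  | Carol | 1122.35
4  | Bob   | 385.44 
5  | Carol | 1848.31
6  | Bob   | 1991.32
7  | Carol | 330.49 
8  | Bob   | 1231.58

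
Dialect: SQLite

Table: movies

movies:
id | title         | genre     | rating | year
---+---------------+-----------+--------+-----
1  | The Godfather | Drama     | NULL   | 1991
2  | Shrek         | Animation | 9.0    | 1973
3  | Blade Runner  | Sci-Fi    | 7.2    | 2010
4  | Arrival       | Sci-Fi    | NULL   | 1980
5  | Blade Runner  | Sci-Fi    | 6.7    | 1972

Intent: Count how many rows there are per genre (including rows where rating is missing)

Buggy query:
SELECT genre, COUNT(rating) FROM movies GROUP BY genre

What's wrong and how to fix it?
Bug: COUNT(rating) skips NULLs, so groups with missing rating are undercounted

Fix: Replace COUNT(rating) with COUNT(*)

Corrected query:
SELECT genre, COUNT(*) FROM movies GROUP BY genre

Result:
genre     | COUNT(*)
----------+---------
Animation | 1       
Drama     | 1       
Sci-Fi    | 3       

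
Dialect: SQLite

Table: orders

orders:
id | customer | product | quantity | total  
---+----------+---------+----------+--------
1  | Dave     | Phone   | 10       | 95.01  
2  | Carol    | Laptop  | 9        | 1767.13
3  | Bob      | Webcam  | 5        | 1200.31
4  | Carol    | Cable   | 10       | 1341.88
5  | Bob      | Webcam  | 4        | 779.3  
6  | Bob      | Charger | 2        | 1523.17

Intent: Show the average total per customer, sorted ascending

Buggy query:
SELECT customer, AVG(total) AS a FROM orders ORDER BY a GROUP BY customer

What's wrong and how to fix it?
Bug: GROUP BY must precede ORDER BY

Fix: Reorder: SELECT … FROM … GROUP BY … ORDER BY …

Corrected query:
SELECT customer, AVG(total) AS a FROM orders GROUP BY customer ORDER BY a

Result:
customer | a          
---------+------------
Dave     | 95.01      
Bob      | 1167.593333
Carol    | 1554.505   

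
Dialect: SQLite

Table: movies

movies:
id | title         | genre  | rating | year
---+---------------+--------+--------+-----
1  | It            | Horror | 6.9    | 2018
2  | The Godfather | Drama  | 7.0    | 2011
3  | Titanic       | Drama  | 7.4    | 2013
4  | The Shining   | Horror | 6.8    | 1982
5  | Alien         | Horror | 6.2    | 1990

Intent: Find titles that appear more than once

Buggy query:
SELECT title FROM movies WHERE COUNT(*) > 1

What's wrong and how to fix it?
Bug: COUNT(*) is an aggregate and cannot be used in WHERE

Fix: Group first, then use HAVING for the count condition

Corrected query:
SELECT title FROM movies GROUP BY title HAVING COUNT(*) > 1

Result:
(no rows)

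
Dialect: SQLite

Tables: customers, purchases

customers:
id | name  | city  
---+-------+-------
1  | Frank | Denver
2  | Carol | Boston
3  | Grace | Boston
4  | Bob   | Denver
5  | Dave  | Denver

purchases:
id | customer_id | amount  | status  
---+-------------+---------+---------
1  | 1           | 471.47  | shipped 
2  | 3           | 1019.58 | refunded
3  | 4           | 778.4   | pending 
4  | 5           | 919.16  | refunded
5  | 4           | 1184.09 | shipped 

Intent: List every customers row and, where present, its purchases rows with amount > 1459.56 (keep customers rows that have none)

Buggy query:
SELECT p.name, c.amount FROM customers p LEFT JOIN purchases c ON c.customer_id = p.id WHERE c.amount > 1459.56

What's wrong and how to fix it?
Bug: Filtering c.amount in WHERE discards the NULL rows produced by LEFT JOIN, turning it into an inner join

Fix: Put 'c.amount > 1459.56' in the JOIN's ON clause instead of WHERE

Corrected query:
SELECT p.name, c.amount FROM customers p LEFT JOIN purchases c ON c.customer_id = p.id AND c.amount > 1459.56

Result:
name  | amount
------+-------
Frank | NULL  
Carol | NULL  
Grace | NULL  
Bob   | NULL  
Dave  | NULL  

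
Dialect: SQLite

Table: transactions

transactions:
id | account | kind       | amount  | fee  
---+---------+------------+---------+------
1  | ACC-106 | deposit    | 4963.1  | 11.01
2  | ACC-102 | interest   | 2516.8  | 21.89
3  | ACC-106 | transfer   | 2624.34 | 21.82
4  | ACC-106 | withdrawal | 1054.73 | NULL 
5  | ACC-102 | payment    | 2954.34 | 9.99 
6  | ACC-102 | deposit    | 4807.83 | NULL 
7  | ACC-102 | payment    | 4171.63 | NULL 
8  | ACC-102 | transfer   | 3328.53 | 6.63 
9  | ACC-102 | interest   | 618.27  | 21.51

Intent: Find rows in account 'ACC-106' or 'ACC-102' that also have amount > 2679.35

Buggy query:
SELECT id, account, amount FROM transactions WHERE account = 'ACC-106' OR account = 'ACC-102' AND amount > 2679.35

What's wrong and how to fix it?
Bug: Without parentheses, AND is evaluated before OR, so the amount filter only applies to the 'ACC-102' branch

Fix: Add parentheses around the OR so the AND applies to both alternatives

Corrected query:
SELECT id, account, amount FROM transactions WHERE (account = 'ACC-106' OR account = 'ACC-102') AND amount > 2679.35

Result:
id | account | amount 
---+---------+--------
1  | ACC-106 | 4963.1 
5  | ACC-102 | 2954.34
6  | ACC-102 | 4807.83
7  | ACC-102 | 4171.63
8  | ACC-102 | 3328.53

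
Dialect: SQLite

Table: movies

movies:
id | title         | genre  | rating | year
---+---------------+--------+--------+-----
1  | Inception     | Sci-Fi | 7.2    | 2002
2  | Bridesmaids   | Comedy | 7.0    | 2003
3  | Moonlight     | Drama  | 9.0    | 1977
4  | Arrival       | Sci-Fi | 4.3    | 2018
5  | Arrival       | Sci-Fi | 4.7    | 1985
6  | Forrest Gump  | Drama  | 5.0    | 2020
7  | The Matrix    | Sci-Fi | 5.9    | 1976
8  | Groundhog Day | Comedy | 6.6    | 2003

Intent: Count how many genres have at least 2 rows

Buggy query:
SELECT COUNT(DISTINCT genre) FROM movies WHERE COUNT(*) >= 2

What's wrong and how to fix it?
Bug: WHERE filters individual rows, not groups, so a group-level COUNT is invalid there

Fix: Group first with HAVING COUNT(*) >= 2, then COUNT the resulting groups

Corrected query:
SELECT COUNT(*) FROM (SELECT genre FROM movies GROUP BY genre HAVING COUNT(*) >= 2)

Result:
COUNT(*)
--------
3       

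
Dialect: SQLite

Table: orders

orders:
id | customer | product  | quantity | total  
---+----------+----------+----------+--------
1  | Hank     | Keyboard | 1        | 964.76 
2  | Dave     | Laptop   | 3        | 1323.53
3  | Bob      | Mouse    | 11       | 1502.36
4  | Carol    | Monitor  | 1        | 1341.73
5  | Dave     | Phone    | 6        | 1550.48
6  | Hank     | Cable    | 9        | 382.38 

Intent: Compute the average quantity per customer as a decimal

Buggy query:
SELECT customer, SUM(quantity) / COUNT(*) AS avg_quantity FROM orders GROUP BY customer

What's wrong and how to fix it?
Bug: Both operands are integers, so '/' performs integer division and truncates

Fix: Cast one side to REAL so the division keeps the fractional part

Corrected query:
SELECT customer, SUM(quantity) * 1.0 / COUNT(*) AS avg_quantity FROM orders GROUP BY customer

Result:
customer | avg_quantity
---------+-------------
Bob      | 11          
Carol    | 1           
Dave     | 4.5         
Hank     | 5           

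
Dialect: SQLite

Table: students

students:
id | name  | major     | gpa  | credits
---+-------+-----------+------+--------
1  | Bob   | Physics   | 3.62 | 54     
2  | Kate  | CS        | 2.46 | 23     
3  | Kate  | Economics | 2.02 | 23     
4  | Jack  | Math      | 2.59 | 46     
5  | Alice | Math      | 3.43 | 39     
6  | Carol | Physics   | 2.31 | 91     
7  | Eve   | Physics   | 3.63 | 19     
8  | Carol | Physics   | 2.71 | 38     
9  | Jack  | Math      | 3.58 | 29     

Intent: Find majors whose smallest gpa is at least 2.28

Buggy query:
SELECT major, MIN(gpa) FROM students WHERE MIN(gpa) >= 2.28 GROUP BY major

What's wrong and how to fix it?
Bug: MIN() in WHERE is a misuse of aggregate

Fix: Replace WHERE with HAVING after the GROUP BY

Corrected query:
SELECT major, MIN(gpa) FROM students GROUP BY major HAVING MIN(gpa) >= 2.28

Result:
major   | MIN(gpa)
--------+---------
CS      | 2.46    
Math    | 2.59    
Physics | 2.31    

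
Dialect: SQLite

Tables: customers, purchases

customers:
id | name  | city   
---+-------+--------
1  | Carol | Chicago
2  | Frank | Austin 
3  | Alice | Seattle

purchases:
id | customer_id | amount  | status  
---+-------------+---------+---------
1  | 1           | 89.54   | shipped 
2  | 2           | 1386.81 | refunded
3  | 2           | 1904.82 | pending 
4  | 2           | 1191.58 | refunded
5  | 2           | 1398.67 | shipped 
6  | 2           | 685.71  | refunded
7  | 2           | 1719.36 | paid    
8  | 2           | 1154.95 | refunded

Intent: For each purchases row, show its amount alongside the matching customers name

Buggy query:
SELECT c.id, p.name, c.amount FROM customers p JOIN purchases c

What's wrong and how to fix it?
Bug: Missing join condition: each purchases row is matched to all customers rows instead of just its own

Fix: Add ON c.customer_id = p.id to the JOIN

Corrected query:
SELECT c.id, p.name, c.amount FROM customers p JOIN purchases c ON c.customer_id = p.id

Result:
id | name  | amount 
---+-------+--------
1  | Carol | 89.54  
2  | Frank | 1386.81
3  | Frank | 1904.82
4  | Frank | 1191.58
5  | Frank | 1398.67
6  | Frank | 685.71 
7  | Frank | 1719.36
8  | Frank | 1154.95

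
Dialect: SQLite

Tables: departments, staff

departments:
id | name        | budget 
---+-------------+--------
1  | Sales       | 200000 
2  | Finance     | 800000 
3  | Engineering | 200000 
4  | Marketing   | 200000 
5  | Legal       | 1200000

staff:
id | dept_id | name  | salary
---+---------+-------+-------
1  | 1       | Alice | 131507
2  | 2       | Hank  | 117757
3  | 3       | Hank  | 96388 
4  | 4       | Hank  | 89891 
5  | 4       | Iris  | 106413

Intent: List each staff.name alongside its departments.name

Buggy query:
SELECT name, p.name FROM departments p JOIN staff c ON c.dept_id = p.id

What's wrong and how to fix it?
Bug: Both tables have a 'name' column; the unqualified reference is ambiguous

Fix: Prefix ambiguous columns with the table alias

Corrected query:
SELECT c.name, p.name FROM departments p JOIN staff c ON c.dept_id = p.id

Result:
name  | name       
------+------------
Alice | Sales      
Hank  | Finance    
Hank  | Engineering
Hank  | Marketing  
Iris  | Marketing  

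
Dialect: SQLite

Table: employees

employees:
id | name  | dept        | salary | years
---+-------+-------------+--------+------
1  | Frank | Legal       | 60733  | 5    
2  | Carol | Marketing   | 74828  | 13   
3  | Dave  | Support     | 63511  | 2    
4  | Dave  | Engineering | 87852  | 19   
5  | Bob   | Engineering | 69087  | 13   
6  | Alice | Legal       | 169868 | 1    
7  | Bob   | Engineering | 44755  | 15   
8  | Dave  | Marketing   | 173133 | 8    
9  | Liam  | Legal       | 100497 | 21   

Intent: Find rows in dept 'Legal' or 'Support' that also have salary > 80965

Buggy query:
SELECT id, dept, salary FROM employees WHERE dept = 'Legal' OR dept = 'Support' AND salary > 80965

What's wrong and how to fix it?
Bug: Without parentheses, AND is evaluated before OR, so the salary filter only applies to the 'Support' branch

Fix: Add parentheses around the OR so the AND applies to both alternatives

Corrected query:
SELECT id, dept, salary FROM employees WHERE (dept = 'Legal' OR dept = 'Support') AND salary > 80965

Result:
id | dept  | salary
---+-------+-------
6  | Legal | 169868
9  | Legal | 100497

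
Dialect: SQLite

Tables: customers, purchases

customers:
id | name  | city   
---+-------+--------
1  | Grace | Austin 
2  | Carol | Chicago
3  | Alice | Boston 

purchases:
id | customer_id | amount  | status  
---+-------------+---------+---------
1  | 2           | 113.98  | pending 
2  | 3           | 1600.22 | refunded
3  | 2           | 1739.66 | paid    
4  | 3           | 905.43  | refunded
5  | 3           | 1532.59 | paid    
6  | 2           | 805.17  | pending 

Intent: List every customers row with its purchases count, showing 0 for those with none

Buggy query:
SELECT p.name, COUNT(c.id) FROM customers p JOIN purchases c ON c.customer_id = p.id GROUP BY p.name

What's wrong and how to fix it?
Bug: An inner join excludes parents with zero children

Fix: Use LEFT JOIN so parents without children still appear (COUNT(c.id) gives 0)

Corrected query:
SELECT p.name, COUNT(c.id) FROM customers p LEFT JOIN purchases c ON c.customer_id = p.id GROUP BY p.name

Result:
name  | COUNT(c.id)
------+------------
Alice | 3          
Carol | 3          
Grace | 0          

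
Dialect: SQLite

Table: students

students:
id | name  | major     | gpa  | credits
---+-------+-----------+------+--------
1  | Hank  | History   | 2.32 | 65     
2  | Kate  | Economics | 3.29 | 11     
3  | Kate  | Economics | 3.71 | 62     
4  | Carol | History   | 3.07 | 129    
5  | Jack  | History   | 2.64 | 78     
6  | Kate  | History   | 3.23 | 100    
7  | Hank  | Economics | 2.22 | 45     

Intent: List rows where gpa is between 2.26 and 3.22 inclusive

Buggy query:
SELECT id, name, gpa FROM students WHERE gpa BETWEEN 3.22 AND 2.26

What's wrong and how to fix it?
Bug: BETWEEN expects the lower bound first; with 3.22 AND 2.26 the range is empty

Fix: Swap the bounds so the smaller value comes first

Corrected query:
SELECT id, name, gpa FROM students WHERE gpa BETWEEN 2.26 AND 3.22

Result:
id | name  | gpa 
---+-------+-----
1  | Hank  | 2.32
4  | Carol | 3.07
5  | Jack  | 2.64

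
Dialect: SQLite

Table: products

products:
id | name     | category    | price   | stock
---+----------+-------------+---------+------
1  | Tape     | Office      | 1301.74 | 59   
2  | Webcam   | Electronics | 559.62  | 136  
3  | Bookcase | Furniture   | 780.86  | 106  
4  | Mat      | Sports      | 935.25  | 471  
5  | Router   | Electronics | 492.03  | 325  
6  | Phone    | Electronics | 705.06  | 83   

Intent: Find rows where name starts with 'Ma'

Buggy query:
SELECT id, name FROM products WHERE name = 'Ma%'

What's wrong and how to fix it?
Bug: '=' compares the literal string including the % character; pattern matching needs LIKE

Fix: Replace '=' with LIKE so 'Ma%' is treated as a pattern

Corrected query:
SELECT id, name FROM products WHERE name LIKE 'Ma%'

Result:
id | name
---+-----
4  | Mat 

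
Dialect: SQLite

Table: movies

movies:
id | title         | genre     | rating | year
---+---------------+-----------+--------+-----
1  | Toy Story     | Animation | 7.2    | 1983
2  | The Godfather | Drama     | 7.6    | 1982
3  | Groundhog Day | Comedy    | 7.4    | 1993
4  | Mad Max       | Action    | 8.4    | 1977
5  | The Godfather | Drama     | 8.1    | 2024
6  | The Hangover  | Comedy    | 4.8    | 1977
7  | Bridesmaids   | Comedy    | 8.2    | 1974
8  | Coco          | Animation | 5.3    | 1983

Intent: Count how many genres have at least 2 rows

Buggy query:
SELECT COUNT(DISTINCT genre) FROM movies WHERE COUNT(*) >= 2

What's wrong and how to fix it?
Bug: COUNT(*) cannot appear in WHERE; the per-group count doesn't exist yet

Fix: Group first with HAVING COUNT(*) >= 2, then COUNT the resulting groups

Corrected query:
SELECT COUNT(*) FROM (SELECT genre FROM movies GROUP BY genre HAVING COUNT(*) >= 2)

Result:
COUNT(*)
--------
3       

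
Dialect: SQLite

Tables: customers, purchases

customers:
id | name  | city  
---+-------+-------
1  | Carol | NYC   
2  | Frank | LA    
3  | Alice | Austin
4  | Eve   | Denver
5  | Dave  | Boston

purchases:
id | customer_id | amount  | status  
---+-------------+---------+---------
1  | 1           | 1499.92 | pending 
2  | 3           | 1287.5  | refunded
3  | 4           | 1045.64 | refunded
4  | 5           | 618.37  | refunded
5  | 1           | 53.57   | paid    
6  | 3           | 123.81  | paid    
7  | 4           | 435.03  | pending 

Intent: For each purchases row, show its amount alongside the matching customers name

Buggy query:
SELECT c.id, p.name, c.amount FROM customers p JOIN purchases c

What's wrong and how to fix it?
Bug: JOIN with no ON clause produces a cartesian product; every purchases row pairs with every customers row

Fix: Add ON c.customer_id = p.id to the JOIN

Corrected query:
SELECT c.id, p.name, c.amount FROM customers p JOIN purchases c ON c.customer_id = p.id

Result:
id | name  | amount 
---+-------+--------
1  | Carol | 1499.92
2  | Alice | 1287.5 
3  | Eve   | 1045.64
4  | Dave  | 618.37 
5  | Carol | 53.57  
6  | Alice | 123.81 
7  | Eve   | 435.03 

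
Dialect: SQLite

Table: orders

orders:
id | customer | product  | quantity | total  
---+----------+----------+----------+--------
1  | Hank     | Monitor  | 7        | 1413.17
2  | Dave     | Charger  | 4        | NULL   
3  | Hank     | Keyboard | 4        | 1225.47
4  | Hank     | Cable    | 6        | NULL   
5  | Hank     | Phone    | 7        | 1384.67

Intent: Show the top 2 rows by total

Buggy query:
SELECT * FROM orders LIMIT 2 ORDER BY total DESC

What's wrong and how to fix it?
Bug: ORDER BY cannot follow LIMIT; LIMIT is the final clause

Fix: Swap the clauses: ORDER BY first, then LIMIT

Corrected query:
SELECT * FROM orders ORDER BY total DESC LIMIT 2

Result:
id | customer | product | quantity | total  
---+----------+---------+----------+--------
1  | Hank     | Monitor | 7        | 1413.17
5  | Hank     | Phone   | 7        | 1384.67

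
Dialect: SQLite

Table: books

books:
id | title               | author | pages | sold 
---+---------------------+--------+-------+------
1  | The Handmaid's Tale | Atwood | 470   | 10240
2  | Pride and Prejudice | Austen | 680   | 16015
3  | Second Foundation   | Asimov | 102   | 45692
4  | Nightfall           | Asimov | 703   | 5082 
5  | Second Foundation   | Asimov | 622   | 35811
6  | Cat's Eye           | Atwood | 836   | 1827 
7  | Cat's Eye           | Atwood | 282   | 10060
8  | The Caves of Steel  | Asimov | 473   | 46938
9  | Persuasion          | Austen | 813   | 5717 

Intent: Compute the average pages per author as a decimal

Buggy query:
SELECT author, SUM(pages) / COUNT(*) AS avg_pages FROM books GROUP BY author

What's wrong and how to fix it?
Bug: SUM(pages) and COUNT(*) are both integers; the division truncates the fractional part

Fix: Cast one side to REAL so the division keeps the fractional part

Corrected query:
SELECT author, SUM(pages) * 1.0 / COUNT(*) AS avg_pages FROM books GROUP BY author

Result:
author | avg_pages 
-------+-----------
Asimov | 475       
Atwood | 529.333333
Austen | 746.5     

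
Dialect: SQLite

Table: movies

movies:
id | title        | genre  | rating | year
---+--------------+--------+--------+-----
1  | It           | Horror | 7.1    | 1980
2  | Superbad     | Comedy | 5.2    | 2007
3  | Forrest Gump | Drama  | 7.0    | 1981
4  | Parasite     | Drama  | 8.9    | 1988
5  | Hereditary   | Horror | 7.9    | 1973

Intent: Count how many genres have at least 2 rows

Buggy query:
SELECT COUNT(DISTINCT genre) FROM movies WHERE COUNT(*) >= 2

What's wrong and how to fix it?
Bug: WHERE filters individual rows, not groups, so a group-level COUNT is invalid there

Fix: Use a subquery that GROUPs and filters with HAVING, then count its rows

Corrected query:
SELECT COUNT(*) FROM (SELECT genre FROM movies GROUP BY genre HAVING COUNT(*) >= 2)

Result:
COUNT(*)
--------
2       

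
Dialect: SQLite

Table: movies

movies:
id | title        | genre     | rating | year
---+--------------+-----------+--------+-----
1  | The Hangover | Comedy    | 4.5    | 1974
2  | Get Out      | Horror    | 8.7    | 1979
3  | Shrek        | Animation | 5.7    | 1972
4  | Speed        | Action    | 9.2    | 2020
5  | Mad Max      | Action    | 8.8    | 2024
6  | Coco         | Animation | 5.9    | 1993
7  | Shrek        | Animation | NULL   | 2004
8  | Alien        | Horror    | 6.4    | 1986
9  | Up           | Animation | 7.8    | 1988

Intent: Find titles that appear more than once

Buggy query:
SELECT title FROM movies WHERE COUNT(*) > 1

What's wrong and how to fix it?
Bug: WHERE can't reference COUNT(*); aggregates are computed after WHERE

Fix: Group first, then use HAVING for the count condition

Corrected query:
SELECT title FROM movies GROUP BY title HAVING COUNT(*) > 1

Result:
title
-----
Shrek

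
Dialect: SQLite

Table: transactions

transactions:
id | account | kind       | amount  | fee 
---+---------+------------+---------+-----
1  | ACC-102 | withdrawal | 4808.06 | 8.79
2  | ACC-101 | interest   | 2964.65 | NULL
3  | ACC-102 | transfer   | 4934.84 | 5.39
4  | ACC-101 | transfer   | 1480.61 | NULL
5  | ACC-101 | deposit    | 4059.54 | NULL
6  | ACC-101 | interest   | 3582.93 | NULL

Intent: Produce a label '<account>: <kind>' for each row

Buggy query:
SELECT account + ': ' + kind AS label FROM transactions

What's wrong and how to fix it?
Bug: SQLite uses || for string concatenation; + coerces text to numbers (yielding 0)

Fix: Use the || operator for string concatenation

Corrected query:
SELECT account || ': ' || kind AS label FROM transactions

Result:
label              
-------------------
ACC-102: withdrawal
ACC-101: interest  
ACC-102: transfer  
ACC-101: transfer  
ACC-101: deposit   
ACC-101: interest  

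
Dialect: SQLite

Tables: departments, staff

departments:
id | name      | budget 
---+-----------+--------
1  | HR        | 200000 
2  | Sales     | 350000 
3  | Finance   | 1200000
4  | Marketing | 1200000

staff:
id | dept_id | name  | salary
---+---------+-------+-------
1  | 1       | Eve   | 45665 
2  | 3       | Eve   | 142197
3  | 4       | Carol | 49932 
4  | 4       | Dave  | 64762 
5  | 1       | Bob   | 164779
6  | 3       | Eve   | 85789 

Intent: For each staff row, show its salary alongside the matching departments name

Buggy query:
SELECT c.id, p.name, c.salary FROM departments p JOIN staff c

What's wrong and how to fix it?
Bug: JOIN with no ON clause produces a cartesian product; every staff row pairs with every departments row

Fix: Add ON c.dept_id = p.id to the JOIN

Corrected query:
SELECT c.id, p.name, c.salary FROM departments p JOIN staff c ON c.dept_id = p.id

Result:
id | name      | salary
---+-----------+-------
1  | HR        | 45665 
2  | Finance   | 142197
3  | Marketing | 49932 
4  | Marketing | 64762 
5  | HR        | 164779
6  | Finance   | 85789 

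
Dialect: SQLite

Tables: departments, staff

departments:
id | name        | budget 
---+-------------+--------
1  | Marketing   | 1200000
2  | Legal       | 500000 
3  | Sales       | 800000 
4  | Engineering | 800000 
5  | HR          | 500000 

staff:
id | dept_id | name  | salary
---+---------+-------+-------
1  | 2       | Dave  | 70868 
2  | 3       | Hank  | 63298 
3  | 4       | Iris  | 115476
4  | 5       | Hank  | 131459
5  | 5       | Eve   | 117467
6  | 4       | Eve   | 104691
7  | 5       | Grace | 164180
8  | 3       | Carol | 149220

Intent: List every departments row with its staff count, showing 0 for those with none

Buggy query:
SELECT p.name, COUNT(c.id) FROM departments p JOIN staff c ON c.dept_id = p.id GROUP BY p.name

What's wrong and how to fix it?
Bug: INNER JOIN drops departments rows that have no matching staff rows

Fix: Switch to LEFT JOIN to retain unmatched parent rows

Corrected query:
SELECT p.name, COUNT(c.id) FROM departments p LEFT JOIN staff c ON c.dept_id = p.id GROUP BY p.name

Result:
name        | COUNT(c.id)
------------+------------
Engineering | 2          
HR          | 3          
Legal       | 1          
Marketing   | 0          
Sales       | 2          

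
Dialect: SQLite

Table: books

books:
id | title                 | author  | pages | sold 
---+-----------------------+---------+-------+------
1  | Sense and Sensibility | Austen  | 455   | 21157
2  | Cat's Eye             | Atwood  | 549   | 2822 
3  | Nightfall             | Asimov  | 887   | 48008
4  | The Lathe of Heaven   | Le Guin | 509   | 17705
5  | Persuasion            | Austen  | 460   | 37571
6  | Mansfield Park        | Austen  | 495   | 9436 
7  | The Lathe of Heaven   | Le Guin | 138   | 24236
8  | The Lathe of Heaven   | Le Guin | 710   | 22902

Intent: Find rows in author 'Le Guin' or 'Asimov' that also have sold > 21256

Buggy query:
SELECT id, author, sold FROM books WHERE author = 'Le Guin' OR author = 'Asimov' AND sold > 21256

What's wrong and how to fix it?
Bug: Without parentheses, AND is evaluated before OR, so the sold filter only applies to the 'Asimov' branch

Fix: Group the OR with parentheses (or use IN), then AND the threshold

Corrected query:
SELECT id, author, sold FROM books WHERE (author = 'Le Guin' OR author = 'Asimov') AND sold > 21256

Result:
id | author  | sold 
---+---------+------
3  | Asimov  | 48008
7  | Le Guin | 24236
8  | Le Guin | 22902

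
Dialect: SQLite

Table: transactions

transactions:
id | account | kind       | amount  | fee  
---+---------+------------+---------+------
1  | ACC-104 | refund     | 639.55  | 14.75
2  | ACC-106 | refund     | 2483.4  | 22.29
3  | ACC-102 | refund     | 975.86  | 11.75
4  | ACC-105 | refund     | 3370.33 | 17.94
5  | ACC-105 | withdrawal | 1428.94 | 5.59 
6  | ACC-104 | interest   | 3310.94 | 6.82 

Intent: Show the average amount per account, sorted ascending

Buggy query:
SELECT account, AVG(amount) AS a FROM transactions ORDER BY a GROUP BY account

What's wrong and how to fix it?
Bug: ORDER BY appears before GROUP BY; SQL clause order requires GROUP BY first

Fix: Reorder: SELECT … FROM … GROUP BY … ORDER BY …

Corrected query:
SELECT account, AVG(amount) AS a FROM transactions GROUP BY account ORDER BY a

Result:
account | a       
--------+---------
ACC-102 | 975.86  
ACC-104 | 1975.245
ACC-105 | 2399.635
ACC-106 | 2483.4  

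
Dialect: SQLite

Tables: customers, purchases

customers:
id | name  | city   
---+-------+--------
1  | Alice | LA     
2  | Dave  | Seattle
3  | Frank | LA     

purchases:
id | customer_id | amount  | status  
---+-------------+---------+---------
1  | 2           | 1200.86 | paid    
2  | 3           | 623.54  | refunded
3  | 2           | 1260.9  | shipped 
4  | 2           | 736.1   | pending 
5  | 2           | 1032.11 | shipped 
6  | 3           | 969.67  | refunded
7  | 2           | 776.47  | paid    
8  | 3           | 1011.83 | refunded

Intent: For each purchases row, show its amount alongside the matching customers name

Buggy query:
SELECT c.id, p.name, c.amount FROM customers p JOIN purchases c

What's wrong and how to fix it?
Bug: Missing join condition: each purchases row is matched to all customers rows instead of just its own

Fix: Add ON c.customer_id = p.id to the JOIN

Corrected query:
SELECT c.id, p.name, c.amount FROM customers p JOIN purchases c ON c.customer_id = p.id

Result:
id | name  | amount 
---+-------+--------
1  | Dave  | 1200.86
2  | Frank | 623.54 
3  | Dave  | 1260.9 
4  | Dave  | 736.1  
5  | Dave  | 1032.11
6  | Frank | 969.67 
7  | Dave  | 776.47 
8  | Frank | 1011.83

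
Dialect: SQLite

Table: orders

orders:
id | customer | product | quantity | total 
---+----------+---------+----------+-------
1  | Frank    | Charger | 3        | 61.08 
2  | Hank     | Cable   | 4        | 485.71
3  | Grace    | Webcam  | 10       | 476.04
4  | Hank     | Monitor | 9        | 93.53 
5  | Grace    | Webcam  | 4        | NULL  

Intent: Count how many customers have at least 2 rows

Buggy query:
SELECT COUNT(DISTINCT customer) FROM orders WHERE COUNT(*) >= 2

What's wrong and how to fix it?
Bug: WHERE filters individual rows, not groups, so a group-level COUNT is invalid there

Fix: Group first with HAVING COUNT(*) >= 2, then COUNT the resulting groups

Corrected query:
SELECT COUNT(*) FROM (SELECT customer FROM orders GROUP BY customer HAVING COUNT(*) >= 2)

Result:
COUNT(*)
--------
2       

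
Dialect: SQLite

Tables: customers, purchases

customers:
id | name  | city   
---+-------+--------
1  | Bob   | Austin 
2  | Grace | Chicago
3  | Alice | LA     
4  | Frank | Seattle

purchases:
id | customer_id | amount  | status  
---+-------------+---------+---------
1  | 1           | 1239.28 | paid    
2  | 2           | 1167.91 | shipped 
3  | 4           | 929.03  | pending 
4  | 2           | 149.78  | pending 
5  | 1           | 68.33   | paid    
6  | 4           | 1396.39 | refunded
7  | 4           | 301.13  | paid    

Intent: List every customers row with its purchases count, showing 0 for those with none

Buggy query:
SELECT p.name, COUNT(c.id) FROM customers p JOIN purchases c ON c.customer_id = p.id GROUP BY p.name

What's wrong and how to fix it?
Bug: INNER JOIN drops customers rows that have no matching purchases rows

Fix: Switch to LEFT JOIN to retain unmatched parent rows

Corrected query:
SELECT p.name, COUNT(c.id) FROM customers p LEFT JOIN purchases c ON c.customer_id = p.id GROUP BY p.name

Result:
name  | COUNT(c.id)
------+------------
Alice | 0          
Bob   | 2          
Frank | 3          
Grace | 2          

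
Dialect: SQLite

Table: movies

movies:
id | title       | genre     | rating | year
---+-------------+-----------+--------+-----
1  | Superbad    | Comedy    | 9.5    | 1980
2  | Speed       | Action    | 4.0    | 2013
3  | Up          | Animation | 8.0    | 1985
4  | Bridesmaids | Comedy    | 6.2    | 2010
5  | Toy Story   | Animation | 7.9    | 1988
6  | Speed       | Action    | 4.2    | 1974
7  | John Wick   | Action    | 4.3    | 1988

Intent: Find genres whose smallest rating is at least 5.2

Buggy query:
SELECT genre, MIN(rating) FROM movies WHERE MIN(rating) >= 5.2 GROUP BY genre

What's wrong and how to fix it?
Bug: MIN() in WHERE is a misuse of aggregate

Fix: Use HAVING for the per-group MIN condition

Corrected query:
SELECT genre, MIN(rating) FROM movies GROUP BY genre HAVING MIN(rating) >= 5.2

Result:
genre     | MIN(rating)
----------+------------
Animation | 7.9        
Comedy    | 6.2        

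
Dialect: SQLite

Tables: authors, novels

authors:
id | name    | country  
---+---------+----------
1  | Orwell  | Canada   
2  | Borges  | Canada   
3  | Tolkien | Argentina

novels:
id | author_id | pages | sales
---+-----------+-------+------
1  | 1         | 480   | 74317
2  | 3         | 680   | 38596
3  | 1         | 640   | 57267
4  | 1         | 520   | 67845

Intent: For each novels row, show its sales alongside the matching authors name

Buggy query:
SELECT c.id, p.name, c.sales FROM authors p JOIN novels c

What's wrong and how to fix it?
Bug: Missing join condition: each novels row is matched to all authors rows instead of just its own

Fix: Specify the join condition linking the foreign key to the parent id

Corrected query:
SELECT c.id, p.name, c.sales FROM authors p JOIN novels c ON c.author_id = p.id

Result:
id | name    | sales
---+---------+------
1  | Orwell  | 74317
2  | Tolkien | 38596
3  | Orwell  | 57267
4  | Orwell  | 67845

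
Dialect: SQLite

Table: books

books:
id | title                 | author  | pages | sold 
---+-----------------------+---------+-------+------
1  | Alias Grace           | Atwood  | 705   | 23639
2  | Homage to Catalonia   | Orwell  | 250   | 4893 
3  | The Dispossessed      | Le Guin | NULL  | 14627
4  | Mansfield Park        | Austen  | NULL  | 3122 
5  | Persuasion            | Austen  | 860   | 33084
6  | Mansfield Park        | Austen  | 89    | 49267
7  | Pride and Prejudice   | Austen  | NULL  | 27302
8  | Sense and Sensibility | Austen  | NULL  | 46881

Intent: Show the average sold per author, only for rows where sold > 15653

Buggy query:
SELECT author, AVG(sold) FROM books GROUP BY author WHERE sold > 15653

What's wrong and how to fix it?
Bug: Row-level WHERE must come before GROUP BY in the clause order

Fix: Place WHERE between FROM and GROUP BY

Corrected query:
SELECT author, AVG(sold) FROM books WHERE sold > 15653 GROUP BY author

Result:
author | AVG(sold)
-------+----------
Atwood | 23639    
Austen | 39133.5  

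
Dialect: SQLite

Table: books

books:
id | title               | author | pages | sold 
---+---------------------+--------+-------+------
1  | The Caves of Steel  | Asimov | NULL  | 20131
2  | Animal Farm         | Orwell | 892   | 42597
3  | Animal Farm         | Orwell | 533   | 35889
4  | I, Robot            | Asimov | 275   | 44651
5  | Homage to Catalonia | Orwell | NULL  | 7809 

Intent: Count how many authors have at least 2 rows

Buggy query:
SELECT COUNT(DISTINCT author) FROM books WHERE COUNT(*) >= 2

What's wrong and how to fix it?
Bug: WHERE filters individual rows, not groups, so a group-level COUNT is invalid there

Fix: Use a subquery that GROUPs and filters with HAVING, then count its rows

Corrected query:
SELECT COUNT(*) FROM (SELECT author FROM books GROUP BY author HAVING COUNT(*) >= 2)

Result:
COUNT(*)
--------
2       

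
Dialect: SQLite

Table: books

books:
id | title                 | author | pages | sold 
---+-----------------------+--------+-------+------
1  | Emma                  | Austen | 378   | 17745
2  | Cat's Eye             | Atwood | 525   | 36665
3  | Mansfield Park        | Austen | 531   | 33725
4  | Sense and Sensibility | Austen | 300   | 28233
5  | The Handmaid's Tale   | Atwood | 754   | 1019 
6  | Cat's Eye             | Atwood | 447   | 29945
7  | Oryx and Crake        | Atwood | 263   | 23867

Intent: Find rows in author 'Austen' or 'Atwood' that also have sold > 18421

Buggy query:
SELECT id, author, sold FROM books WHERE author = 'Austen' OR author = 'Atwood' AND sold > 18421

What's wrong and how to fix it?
Bug: AND binds tighter than OR, so this parses as author = 'Austen' OR (author = 'Atwood' AND sold > 18421)

Fix: Add parentheses around the OR so the AND applies to both alternatives

Corrected query:
SELECT id, author, sold FROM books WHERE (author = 'Austen' OR author = 'Atwood') AND sold > 18421

Result:
id | author | sold 
---+--------+------
2  | Atwood | 36665
3  | Austen | 33725
4  | Austen | 28233
6  | Atwood | 29945
7  | Atwood | 23867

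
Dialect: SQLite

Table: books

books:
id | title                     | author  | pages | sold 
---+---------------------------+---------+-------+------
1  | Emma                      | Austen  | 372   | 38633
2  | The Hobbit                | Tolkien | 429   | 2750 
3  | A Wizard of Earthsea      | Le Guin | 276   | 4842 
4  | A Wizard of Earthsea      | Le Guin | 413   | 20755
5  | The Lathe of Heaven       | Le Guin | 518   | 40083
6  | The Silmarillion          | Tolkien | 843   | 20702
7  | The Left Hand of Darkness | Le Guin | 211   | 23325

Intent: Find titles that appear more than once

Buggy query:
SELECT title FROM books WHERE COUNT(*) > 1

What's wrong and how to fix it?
Bug: COUNT(*) is an aggregate and cannot be used in WHERE

Fix: GROUP BY title, then filter groups with HAVING COUNT(*) > 1

Corrected query:
SELECT title FROM books GROUP BY title HAVING COUNT(*) > 1

Result:
title               
--------------------
A Wizard of Earthsea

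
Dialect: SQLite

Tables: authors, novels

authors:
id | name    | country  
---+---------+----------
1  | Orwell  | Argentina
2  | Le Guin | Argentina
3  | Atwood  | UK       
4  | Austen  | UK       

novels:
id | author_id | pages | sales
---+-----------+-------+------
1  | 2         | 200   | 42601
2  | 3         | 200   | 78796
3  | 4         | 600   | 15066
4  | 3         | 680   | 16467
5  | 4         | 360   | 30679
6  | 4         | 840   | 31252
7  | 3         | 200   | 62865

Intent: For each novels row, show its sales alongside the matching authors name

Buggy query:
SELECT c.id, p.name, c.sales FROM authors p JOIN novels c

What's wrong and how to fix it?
Bug: JOIN with no ON clause produces a cartesian product; every novels row pairs with every authors row

Fix: Specify the join condition linking the foreign key to the parent id

Corrected query:
SELECT c.id, p.name, c.sales FROM authors p JOIN novels c ON c.author_id = p.id

Result:
id | name    | sales
---+---------+------
1  | Le Guin | 42601
2  | Atwood  | 78796
3  | Austen  | 15066
4  | Atwood  | 16467
5  | Austen  | 30679
6  | Austen  | 31252
7  | Atwood  | 62865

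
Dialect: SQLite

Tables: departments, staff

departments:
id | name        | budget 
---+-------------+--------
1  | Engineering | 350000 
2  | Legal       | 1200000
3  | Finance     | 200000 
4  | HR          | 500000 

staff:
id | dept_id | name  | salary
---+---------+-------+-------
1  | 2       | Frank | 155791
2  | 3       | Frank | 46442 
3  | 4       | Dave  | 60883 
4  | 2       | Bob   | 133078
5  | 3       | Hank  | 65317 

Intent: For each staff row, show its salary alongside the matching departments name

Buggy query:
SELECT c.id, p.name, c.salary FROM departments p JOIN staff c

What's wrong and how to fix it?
Bug: JOIN with no ON clause produces a cartesian product; every staff row pairs with every departments row

Fix: Add ON c.dept_id = p.id to the JOIN

Corrected query:
SELECT c.id, p.name, c.salary FROM departments p JOIN staff c ON c.dept_id = p.id

Result:
id | name    | salary
---+---------+-------
1  | Legal   | 155791
2  | Finance | 46442 
3  | HR      | 60883 
4  | Legal   | 133078
5  | Finance | 65317 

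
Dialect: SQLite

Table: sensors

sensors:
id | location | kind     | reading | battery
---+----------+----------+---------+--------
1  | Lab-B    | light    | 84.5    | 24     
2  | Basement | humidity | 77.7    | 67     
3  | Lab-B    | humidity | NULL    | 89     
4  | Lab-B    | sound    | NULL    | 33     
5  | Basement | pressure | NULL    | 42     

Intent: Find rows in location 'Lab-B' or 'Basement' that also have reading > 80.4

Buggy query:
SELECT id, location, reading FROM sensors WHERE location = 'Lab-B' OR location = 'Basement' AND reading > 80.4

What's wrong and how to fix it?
Bug: AND binds tighter than OR, so this parses as location = 'Lab-B' OR (location = 'Basement' AND reading > 80.4)

Fix: Group the OR with parentheses (or use IN), then AND the threshold

Corrected query:
SELECT id, location, reading FROM sensors WHERE (location = 'Lab-B' OR location = 'Basement') AND reading > 80.4

Result:
id | location | reading
---+----------+--------
1  | Lab-B    | 84.5   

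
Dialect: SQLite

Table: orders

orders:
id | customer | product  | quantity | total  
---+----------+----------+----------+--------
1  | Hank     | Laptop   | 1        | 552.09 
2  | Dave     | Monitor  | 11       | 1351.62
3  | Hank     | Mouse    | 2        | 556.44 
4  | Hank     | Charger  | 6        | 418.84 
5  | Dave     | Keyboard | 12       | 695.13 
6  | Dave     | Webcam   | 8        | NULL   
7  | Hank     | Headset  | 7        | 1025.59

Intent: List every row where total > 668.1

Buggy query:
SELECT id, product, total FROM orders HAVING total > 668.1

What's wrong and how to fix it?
Bug: This is a non-aggregate query (no GROUP BY, no aggregates), so in SQLite the HAVING clause is invalid here; a row-level condition belongs in WHERE

Fix: Replace HAVING with WHERE since the condition applies to individual rows

Corrected query:
SELECT id, product, total FROM orders WHERE total > 668.1

Result:
id | product  | total  
---+----------+--------
2  | Monitor  | 1351.62
5  | Keyboard | 695.13 
7  | Headset  | 1025.59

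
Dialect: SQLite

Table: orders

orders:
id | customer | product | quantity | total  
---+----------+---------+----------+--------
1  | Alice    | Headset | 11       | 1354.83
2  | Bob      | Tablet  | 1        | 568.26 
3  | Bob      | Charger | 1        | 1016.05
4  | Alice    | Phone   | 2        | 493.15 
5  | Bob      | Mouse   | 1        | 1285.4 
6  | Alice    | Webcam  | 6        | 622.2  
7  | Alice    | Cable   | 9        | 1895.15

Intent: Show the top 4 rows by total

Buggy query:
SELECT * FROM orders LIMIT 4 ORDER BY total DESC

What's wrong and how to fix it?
Bug: LIMIT must come after ORDER BY

Fix: Sort with ORDER BY, then apply LIMIT

Corrected query:
SELECT * FROM orders ORDER BY total DESC LIMIT 4

Result:
id | customer | product | quantity | total  
---+----------+---------+----------+--------
7  | Alice    | Cable   | 9        | 1895.15
1  | Alice    | Headset | 11       | 1354.83
5  | Bob      | Mouse   | 1        | 1285.4 
3  | Bob      | Charger | 1        | 1016.05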